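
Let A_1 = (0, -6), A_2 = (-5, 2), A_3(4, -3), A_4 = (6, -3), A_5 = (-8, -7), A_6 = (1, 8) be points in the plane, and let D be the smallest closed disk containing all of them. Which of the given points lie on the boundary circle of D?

The minimum enclosing circle is determined by three boundary points: A_4, A_5, A_6.
Their circumcentre is (-69/29, -5/29) with r² = 65773/841.
The farthest remaining point A_3 is at distance² 40949/841 ≤ 65773/841.
The points at distance exactly r from the centre are A_4, A_5, A_6 — 3 points.

A_4, A_5, A_6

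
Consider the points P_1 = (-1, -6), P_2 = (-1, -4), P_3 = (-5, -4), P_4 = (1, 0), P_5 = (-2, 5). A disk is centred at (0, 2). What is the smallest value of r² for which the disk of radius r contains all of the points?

The required radius is the distance from (0, 2) to the farthest point.
Squared distances: 65, 37, 61, 5, 13.
Maximum is 65, attained at P_1.

65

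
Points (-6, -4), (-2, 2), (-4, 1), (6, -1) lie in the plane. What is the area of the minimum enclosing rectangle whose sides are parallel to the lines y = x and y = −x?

90

In coordinates u = x + y, v = x − y the rectangle is axis-aligned; the map (x,y)→(u,v) scales areas by 2.
u-values: -10, 0, -3, 5; range = 5 − (-10) = 15.
v-values: -2, -4, -5, 7; range = 7 − (-5) = 12.
Area = (15 × 12) / 2 = 90.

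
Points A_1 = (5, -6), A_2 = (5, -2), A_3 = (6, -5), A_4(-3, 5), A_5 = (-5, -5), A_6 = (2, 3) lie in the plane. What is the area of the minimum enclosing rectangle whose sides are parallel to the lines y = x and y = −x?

142.5

In coordinates u = x + y, v = x − y the rectangle is axis-aligned; the map (x,y)→(u,v) scales areas by 2.
u-values: -1, 3, 1, 2, -10, 5; range = 5 − (-10) = 15.
v-values: 11, 7, 11, -8, 0, -1; range = 11 − (-8) = 19.
Area = (15 × 19) / 2 = 142.5.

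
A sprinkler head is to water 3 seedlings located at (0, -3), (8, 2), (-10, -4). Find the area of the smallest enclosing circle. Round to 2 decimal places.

Call the three points A, B, C in the order given.
Side lengths²: AB² = 89, AC² = 101, BC² = 360.
Since BC² = 360 ≥ 101 + 89 = 190, the angle opposite BC is not acute, so the smallest enclosing circle has BC as diameter.
Centre = midpoint of BC = (-1, -1), r² = 360/4 = 90.
Area = π·r² = π·90 ≈ 282.74.

282.74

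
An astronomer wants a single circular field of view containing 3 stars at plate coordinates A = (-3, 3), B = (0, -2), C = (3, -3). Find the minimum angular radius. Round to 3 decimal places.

4.243

Side lengths²: AB² = 34, AC² = 72, BC² = 10.
Since AC² = 72 ≥ 34 + 10 = 44, the angle opposite AC is not acute, so the smallest enclosing circle has AC as diameter.
Centre = midpoint of AC = (0, 0), r² = 72/4 = 18.
r = √18 ≈ 4.243.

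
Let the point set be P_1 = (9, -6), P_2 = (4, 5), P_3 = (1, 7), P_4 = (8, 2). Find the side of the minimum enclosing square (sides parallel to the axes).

The bounding box has width 8 and height 13.
An axis-aligned square enclosing the set must have side ≥ max(width, height).
So the minimum side is max(8, 13) = 13.

13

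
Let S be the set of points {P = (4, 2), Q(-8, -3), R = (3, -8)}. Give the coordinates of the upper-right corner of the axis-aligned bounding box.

x-range [-8, 4], y-range [-8, 2].
The upper-right corner is (4, 2).

(4, 2)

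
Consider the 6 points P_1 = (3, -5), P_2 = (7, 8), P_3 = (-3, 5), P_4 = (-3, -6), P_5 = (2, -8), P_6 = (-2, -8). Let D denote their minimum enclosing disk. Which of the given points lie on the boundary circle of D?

P_2, P_6

The farthest pair is P_2–P_6 with squared distance 337. The circle on this segment as diameter has centre (2.5, 0) and r² = 337/4 = 84.25.
Check P_1: distance² to centre = 25.25 ≤ 84.25, so it lies inside.
All remaining points lie in this disk, and no smaller disk contains both endpoints, so this is the minimum enclosing circle.
The points at distance exactly r from the centre are P_2, P_6 — 2 points.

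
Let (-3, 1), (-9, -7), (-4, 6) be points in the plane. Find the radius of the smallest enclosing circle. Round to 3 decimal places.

Call the three points A, B, C in the order given.
Side lengths²: AB² = 100, AC² = 26, BC² = 194.
Since BC² = 194 ≥ 100 + 26 = 126, the angle opposite BC is not acute, so the smallest enclosing circle has BC as diameter.
Centre = midpoint of BC = (-6.5, -0.5), r² = 194/4 = 48.5.
r = √(48.5) ≈ 6.964.

6.964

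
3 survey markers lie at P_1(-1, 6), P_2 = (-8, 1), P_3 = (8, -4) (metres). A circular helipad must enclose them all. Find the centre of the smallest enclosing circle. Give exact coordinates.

(0, -1.5)

Side lengths²: P_1P_2² = 74, P_1P_3² = 181, P_2P_3² = 281.
Since P_2P_3² = 281 ≥ 181 + 74 = 255, the angle opposite P_2P_3 is not acute, so the smallest enclosing circle has P_2P_3 as diameter.
Centre = midpoint of P_2P_3 = (0, -1.5), r² = 281/4 = 70.25.
Centre = (0, -1.5).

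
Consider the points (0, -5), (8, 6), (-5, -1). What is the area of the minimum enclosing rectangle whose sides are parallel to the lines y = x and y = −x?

In coordinates u = x + y, v = x − y the rectangle is axis-aligned; the map (x,y)→(u,v) scales areas by 2.
u-values: -5, 14, -6; range = 14 − (-6) = 20.
v-values: 5, 2, -4; range = 5 − (-4) = 9.
Area = (20 × 9) / 2 = 90.

90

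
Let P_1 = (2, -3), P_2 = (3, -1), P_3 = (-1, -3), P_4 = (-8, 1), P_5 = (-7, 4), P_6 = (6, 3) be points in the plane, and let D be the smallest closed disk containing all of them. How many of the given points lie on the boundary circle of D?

The minimum enclosing circle of a finite set is fixed by two of the points (as a diameter) or three (as a circumcircle).
The farthest pair is P_4–P_6 with squared distance 200. The circle on this segment as diameter has centre (-1, 2) and r² = 200/4 = 50.
Check P_1: distance² to centre = 34 ≤ 50, so it lies inside.
All remaining points lie in this disk, and no smaller disk contains both endpoints, so this is the minimum enclosing circle.
The points at distance exactly r from the centre are P_4, P_6 — 2 points.

2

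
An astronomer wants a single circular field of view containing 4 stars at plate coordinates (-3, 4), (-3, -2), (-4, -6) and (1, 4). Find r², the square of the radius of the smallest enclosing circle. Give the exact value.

31.25

By Welzl's lemma the MEC is supported by two points (diametrically opposite) or three points (on a circumcircle).
The farthest pair is (-4, -6)–(1, 4) with squared distance 125. The circle on this segment as diameter has centre (-1.5, -1) and r² = 125/4 = 31.25.
Check (-3, 4): distance² to centre = 27.25 ≤ 31.25, so it lies inside.
All remaining points lie in this disk, and no smaller disk contains both endpoints, so this is the minimum enclosing circle.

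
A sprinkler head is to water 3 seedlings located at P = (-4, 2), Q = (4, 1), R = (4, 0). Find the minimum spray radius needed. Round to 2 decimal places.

4.12

Side lengths²: PQ² = 65, PR² = 68, QR² = 1.
Since PR² = 68 ≥ 65 + 1 = 66, the angle opposite PR is not acute, so the smallest enclosing circle has PR as diameter.
Centre = midpoint of PR = (0, 1), r² = 68/4 = 17.
r = √17 ≈ 4.12.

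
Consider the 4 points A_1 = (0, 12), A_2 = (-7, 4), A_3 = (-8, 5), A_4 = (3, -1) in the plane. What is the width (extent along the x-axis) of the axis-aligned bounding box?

max x = 3, min x = -8, so width = 11.

11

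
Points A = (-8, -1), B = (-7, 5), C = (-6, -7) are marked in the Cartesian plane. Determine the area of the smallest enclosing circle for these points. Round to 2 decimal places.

113.88

Side lengths²: AB² = 37, AC² = 40, BC² = 145.
Since BC² = 145 ≥ 40 + 37 = 77, the angle opposite BC is not acute, so the smallest enclosing circle has BC as diameter.
Centre = midpoint of BC = (-6.5, -1), r² = 145/4 = 36.25.
Area = π·r² = π·36.25 ≈ 113.88.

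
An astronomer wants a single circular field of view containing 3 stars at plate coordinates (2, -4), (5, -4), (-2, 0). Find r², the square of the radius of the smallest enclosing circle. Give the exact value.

Call the three points A, B, C in the order given.
Side lengths²: AB² = 9, AC² = 32, BC² = 65.
Since BC² = 65 ≥ 32 + 9 = 41, the angle opposite BC is not acute, so the smallest enclosing circle has BC as diameter.
Centre = midpoint of BC = (1.5, -2), r² = 65/4 = 16.25.

16.25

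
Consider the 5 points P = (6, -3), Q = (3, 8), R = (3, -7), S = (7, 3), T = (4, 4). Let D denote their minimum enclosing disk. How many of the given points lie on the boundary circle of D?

2

By Welzl's lemma the MEC is supported by two points (diametrically opposite) or three points (on a circumcircle).
The farthest pair is Q–R with squared distance 225. The circle on this segment as diameter has centre (3, 0.5) and r² = 225/4 = 56.25.
Check P: distance² to centre = 21.25 ≤ 56.25, so it lies inside.
All remaining points lie in this disk, and no smaller disk contains both endpoints, so this is the minimum enclosing circle.
The points at distance exactly r from the centre are Q, R — 2 points.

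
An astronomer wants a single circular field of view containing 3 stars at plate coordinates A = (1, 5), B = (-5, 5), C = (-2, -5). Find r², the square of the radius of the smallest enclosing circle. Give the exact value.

29.7025

Side lengths²: AB² = 36, AC² = 109, BC² = 109.
Since BC² = 109 < 109 + 36 = 145, the triangle is acute, so the smallest enclosing circle is the circumcircle.
Circumcentre = (-2, 0.45), r² = 29.7025.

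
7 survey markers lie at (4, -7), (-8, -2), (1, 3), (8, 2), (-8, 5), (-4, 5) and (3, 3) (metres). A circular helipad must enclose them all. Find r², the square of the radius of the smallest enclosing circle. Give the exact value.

25705/338

The minimum enclosing circle of a finite set is fixed by two of the points (as a diameter) or three (as a circumcircle).
The minimum enclosing circle is determined by three boundary points: (4, -7), (8, 2), (-8, 5).
Their circumcentre is (-15/26, 11/26) with r² = 25705/338.
The farthest remaining point (-8, -2) is at distance² 20609/338 ≤ 25705/338.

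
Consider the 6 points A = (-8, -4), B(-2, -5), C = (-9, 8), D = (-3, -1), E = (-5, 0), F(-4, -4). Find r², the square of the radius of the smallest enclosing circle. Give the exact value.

54.5

The farthest pair is B–C with squared distance 218. The circle on this segment as diameter has centre (-5.5, 1.5) and r² = 218/4 = 54.5.
Check A: distance² to centre = 36.5 ≤ 54.5, so it lies inside.
All remaining points lie in this disk, and no smaller disk contains both endpoints, so this is the minimum enclosing circle.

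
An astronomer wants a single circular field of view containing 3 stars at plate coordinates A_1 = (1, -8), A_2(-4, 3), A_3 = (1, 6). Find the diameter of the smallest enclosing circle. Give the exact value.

14

Side lengths²: A_1A_2² = 146, A_1A_3² = 196, A_2A_3² = 34.
Since A_1A_3² = 196 ≥ 146 + 34 = 180, the angle opposite A_1A_3 is not acute, so the smallest enclosing circle has A_1A_3 as diameter.
Centre = midpoint of A_1A_3 = (1, -1), r² = 196/4 = 49.
Diameter = 2r = 2√49 = 14.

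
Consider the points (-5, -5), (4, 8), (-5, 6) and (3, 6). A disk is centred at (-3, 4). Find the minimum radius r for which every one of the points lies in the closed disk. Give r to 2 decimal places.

9.22

The required radius is the distance from (-3, 4) to the farthest point.
Squared distances: 85, 65, 8, 40.
Maximum is 85, attained at (-5, -5).
r = √85 ≈ 9.22.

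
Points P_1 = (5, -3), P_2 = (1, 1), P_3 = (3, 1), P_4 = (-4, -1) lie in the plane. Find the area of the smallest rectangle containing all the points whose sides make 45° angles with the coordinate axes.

49.5

In coordinates u = x + y, v = x − y the rectangle is axis-aligned; the map (x,y)→(u,v) scales areas by 2.
u-values: 2, 2, 4, -5; range = 4 − (-5) = 9.
v-values: 8, 0, 2, -3; range = 8 − (-3) = 11.
Area = (9 × 11) / 2 = 49.5.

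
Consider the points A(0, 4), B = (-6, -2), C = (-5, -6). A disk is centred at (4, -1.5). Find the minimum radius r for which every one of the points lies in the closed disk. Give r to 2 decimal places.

The required radius is the distance from (4, -1.5) to the farthest point.
Squared distances: 46.25, 100.25, 101.25.
Maximum is 101.25, attained at C.
r = √(101.25) ≈ 10.06.

10.06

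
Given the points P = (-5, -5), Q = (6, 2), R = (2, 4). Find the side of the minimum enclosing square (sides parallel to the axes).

The bounding box has width 11 and height 9.
An axis-aligned square enclosing the set must have side ≥ max(width, height).
So the minimum side is max(11, 9) = 11.

11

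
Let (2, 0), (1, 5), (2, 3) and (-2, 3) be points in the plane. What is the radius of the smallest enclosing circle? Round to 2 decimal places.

2.70

The minimum enclosing circle is determined by three boundary points: (2, 0), (1, 5), (-2, 3).
Their circumcentre is (21/34, 79/34) with r² = 4225/578.
The farthest remaining point (2, 3) is at distance² 1369/578 ≤ 4225/578.
r = √(4225/578) ≈ 2.70.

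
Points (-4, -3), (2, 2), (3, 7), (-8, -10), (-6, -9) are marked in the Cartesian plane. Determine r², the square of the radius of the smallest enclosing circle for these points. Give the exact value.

The minimum enclosing circle of a finite set is fixed by two of the points (as a diameter) or three (as a circumcircle).
The farthest pair is (3, 7)–(-8, -10) with squared distance 410. The circle on this segment as diameter has centre (-2.5, -1.5) and r² = 410/4 = 102.5.
Check (-4, -3): distance² to centre = 4.5 ≤ 102.5, so it lies inside.
All remaining points lie in this disk, and no smaller disk contains both endpoints, so this is the minimum enclosing circle.

102.5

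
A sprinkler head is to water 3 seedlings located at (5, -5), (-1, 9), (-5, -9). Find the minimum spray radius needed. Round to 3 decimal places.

9.222

Call the three points A, B, C in the order given.
Side lengths²: AB² = 232, AC² = 116, BC² = 340.
Since BC² = 340 < 232 + 116 = 348, the triangle is acute, so the smallest enclosing circle is the circumcircle.
Circumcentre = (-114/41, -2/41), r² = 142970/1681.
r = √(142970/1681) ≈ 9.222.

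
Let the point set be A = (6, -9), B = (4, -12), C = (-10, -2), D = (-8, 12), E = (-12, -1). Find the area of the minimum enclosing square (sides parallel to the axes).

The bounding box has width 18 and height 24.
An axis-aligned square enclosing the set must have side ≥ max(width, height).
So the minimum side is max(18, 24) = 24.
Area = 24² = 576.

576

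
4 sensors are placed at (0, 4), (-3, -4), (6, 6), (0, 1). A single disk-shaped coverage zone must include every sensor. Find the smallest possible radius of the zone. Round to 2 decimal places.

6.73

The farthest pair is (-3, -4)–(6, 6) with squared distance 181. The circle on this segment as diameter has centre (1.5, 1) and r² = 181/4 = 45.25.
Check (0, 4): distance² to centre = 11.25 ≤ 45.25, so it lies inside.
All remaining points lie in this disk, and no smaller disk contains both endpoints, so this is the minimum enclosing circle.
r = √(45.25) ≈ 6.73.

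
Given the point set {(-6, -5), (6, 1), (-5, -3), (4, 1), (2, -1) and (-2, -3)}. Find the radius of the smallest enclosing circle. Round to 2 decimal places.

6.71

By Welzl's lemma the MEC is supported by two points (diametrically opposite) or three points (on a circumcircle).
The farthest pair is (-6, -5)–(6, 1) with squared distance 180. The circle on this segment as diameter has centre (0, -2) and r² = 180/4 = 45.
Check (-5, -3): distance² to centre = 26 ≤ 45, so it lies inside.
All remaining points lie in this disk, and no smaller disk contains both endpoints, so this is the minimum enclosing circle.
r = √45 ≈ 6.71.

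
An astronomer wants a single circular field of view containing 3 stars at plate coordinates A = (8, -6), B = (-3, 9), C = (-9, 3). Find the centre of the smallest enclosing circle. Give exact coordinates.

Side lengths²: AB² = 346, AC² = 370, BC² = 72.
Since AC² = 370 < 346 + 72 = 418, the triangle is acute, so the smallest enclosing circle is the circumcircle.
Circumcentre = (5/26, -5/26), r² = 32005/338.
Centre = (5/26, -5/26).

(5/26, -5/26)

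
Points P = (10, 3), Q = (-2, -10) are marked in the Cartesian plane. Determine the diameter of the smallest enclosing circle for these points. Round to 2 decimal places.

The smallest circle enclosing two points has them as diameter endpoints.
Centre = midpoint = (4, -3.5); r² = |PQ|²/4 = 313/4 = 78.25.
Diameter = 2r = 2√(78.25) ≈ 17.69.

17.69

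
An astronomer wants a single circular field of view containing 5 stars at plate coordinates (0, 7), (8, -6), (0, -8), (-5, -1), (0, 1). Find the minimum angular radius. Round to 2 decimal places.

7.87

The minimum enclosing circle of a finite set is fixed by two of the points (as a diameter) or three (as a circumcircle).
The minimum enclosing circle is determined by three boundary points: (0, 7), (8, -6), (0, -8).
Their circumcentre is (2.375, -0.5) with r² = 61.890625.
The farthest remaining point (-5, -1) is at distance² 54.640625 ≤ 61.890625.
r = √(61.890625) ≈ 7.87.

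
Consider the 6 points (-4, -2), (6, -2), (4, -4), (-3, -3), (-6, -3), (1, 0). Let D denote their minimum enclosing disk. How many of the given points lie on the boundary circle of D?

2

A smallest enclosing disk is always determined by at most three of the input points on its boundary.
The farthest pair is (6, -2)–(-6, -3) with squared distance 145. The circle on this segment as diameter has centre (0, -2.5) and r² = 145/4 = 36.25.
Check (-4, -2): distance² to centre = 16.25 ≤ 36.25, so it lies inside.
All remaining points lie in this disk, and no smaller disk contains both endpoints, so this is the minimum enclosing circle.
The points at distance exactly r from the centre are (6, -2), (-6, -3) — 2 points.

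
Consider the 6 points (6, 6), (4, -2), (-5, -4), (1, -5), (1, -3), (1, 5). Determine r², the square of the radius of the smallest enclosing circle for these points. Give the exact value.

55.25

By Welzl's lemma the MEC is supported by two points (diametrically opposite) or three points (on a circumcircle).
The farthest pair is (6, 6)–(-5, -4) with squared distance 221. The circle on this segment as diameter has centre (0.5, 1) and r² = 221/4 = 55.25.
Check (4, -2): distance² to centre = 21.25 ≤ 55.25, so it lies inside.
All remaining points lie in this disk, and no smaller disk contains both endpoints, so this is the minimum enclosing circle.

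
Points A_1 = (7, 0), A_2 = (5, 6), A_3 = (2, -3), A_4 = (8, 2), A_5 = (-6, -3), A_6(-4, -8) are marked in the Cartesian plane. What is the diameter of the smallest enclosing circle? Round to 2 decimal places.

16.64

The minimum enclosing circle of a finite set is fixed by two of the points (as a diameter) or three (as a circumcircle).
The farthest pair is A_2–A_6 with squared distance 277. The circle on this segment as diameter has centre (0.5, -1) and r² = 277/4 = 69.25.
Check A_1: distance² to centre = 43.25 ≤ 69.25, so it lies inside.
All remaining points lie in this disk, and no smaller disk contains both endpoints, so this is the minimum enclosing circle.
Diameter = 2r = 2√(69.25) ≈ 16.64.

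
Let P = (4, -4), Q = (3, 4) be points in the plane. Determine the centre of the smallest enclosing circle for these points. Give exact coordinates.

The smallest circle enclosing two points has them as diameter endpoints.
Centre = midpoint = (3.5, 0); r² = |PQ|²/4 = 65/4 = 16.25.
Centre = (3.5, 0).

(3.5, 0)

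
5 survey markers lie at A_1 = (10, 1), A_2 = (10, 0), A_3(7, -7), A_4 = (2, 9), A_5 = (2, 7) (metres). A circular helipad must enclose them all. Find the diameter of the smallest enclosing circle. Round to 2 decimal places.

16.76

The minimum enclosing circle of a finite set is fixed by two of the points (as a diameter) or three (as a circumcircle).
The farthest pair is A_3–A_4 with squared distance 281. The circle on this segment as diameter has centre (4.5, 1) and r² = 281/4 = 70.25.
Check A_1: distance² to centre = 30.25 ≤ 70.25, so it lies inside.
All remaining points lie in this disk, and no smaller disk contains both endpoints, so this is the minimum enclosing circle.
Diameter = 2r = 2√(70.25) ≈ 16.76.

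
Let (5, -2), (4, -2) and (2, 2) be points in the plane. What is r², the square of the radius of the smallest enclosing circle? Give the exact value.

6.25

Call the three points A, B, C in the order given.
Side lengths²: AB² = 1, AC² = 25, BC² = 20.
Since AC² = 25 ≥ 20 + 1 = 21, the angle opposite AC is not acute, so the smallest enclosing circle has AC as diameter.
Centre = midpoint of AC = (3.5, 0), r² = 25/4 = 6.25.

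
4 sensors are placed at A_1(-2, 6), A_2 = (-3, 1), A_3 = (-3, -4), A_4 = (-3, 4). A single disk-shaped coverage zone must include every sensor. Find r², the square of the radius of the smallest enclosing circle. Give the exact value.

25.25

By Welzl's lemma the MEC is supported by two points (diametrically opposite) or three points (on a circumcircle).
The farthest pair is A_1–A_3 with squared distance 101. The circle on this segment as diameter has centre (-2.5, 1) and r² = 101/4 = 25.25.
Check A_2: distance² to centre = 0.25 ≤ 25.25, so it lies inside.
All remaining points lie in this disk, and no smaller disk contains both endpoints, so this is the minimum enclosing circle.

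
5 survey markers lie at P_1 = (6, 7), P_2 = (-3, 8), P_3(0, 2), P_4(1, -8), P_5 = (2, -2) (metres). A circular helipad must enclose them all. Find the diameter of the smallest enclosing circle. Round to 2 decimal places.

16.87

The minimum enclosing circle of a finite set is fixed by two of the points (as a diameter) or three (as a circumcircle).
The minimum enclosing circle is determined by three boundary points: P_1, P_2, P_4.
Their circumcentre is (5/7, 3/7) with r² = 3485/49.
The farthest remaining point P_5 is at distance² 370/49 ≤ 3485/49.
Diameter = 2r = 2√(3485/49) ≈ 16.87.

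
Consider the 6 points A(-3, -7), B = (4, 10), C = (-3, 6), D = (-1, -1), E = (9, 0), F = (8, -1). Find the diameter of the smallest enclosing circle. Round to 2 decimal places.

18.38

The farthest pair is A–B with squared distance 338. The circle on this segment as diameter has centre (0.5, 1.5) and r² = 338/4 = 84.5.
Check C: distance² to centre = 32.5 ≤ 84.5, so it lies inside.
All remaining points lie in this disk, and no smaller disk contains both endpoints, so this is the minimum enclosing circle.
Diameter = 2r = 2√(84.5) ≈ 18.38.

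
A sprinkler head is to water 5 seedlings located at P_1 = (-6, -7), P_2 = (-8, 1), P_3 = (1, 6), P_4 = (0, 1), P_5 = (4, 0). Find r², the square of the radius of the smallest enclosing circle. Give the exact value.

54.5

A smallest enclosing disk is always determined by at most three of the input points on its boundary.
The farthest pair is P_1–P_3 with squared distance 218. The circle on this segment as diameter has centre (-2.5, -0.5) and r² = 218/4 = 54.5.
Check P_2: distance² to centre = 32.5 ≤ 54.5, so it lies inside.
All remaining points lie in this disk, and no smaller disk contains both endpoints, so this is the minimum enclosing circle.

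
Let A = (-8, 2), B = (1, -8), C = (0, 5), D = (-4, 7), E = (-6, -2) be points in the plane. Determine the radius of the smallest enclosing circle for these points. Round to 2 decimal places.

7.91

The farthest pair is B–D with squared distance 250. The circle on this segment as diameter has centre (-1.5, -0.5) and r² = 250/4 = 62.5.
Check A: distance² to centre = 48.5 ≤ 62.5, so it lies inside.
All remaining points lie in this disk, and no smaller disk contains both endpoints, so this is the minimum enclosing circle.
r = √(62.5) ≈ 7.91.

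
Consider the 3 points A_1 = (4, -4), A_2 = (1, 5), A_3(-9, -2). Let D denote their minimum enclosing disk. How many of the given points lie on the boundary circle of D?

Side lengths²: A_1A_2² = 90, A_1A_3² = 173, A_2A_3² = 149.
Since A_1A_3² = 173 < 149 + 90 = 239, the triangle is acute, so the smallest enclosing circle is the circumcircle.
Circumcentre = (-163/74, -79/74), r² = 128885/2738.
The points at distance exactly r from the centre are A_1, A_2, A_3 — 3 points.

3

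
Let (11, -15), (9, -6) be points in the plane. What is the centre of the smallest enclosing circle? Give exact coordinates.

(10, -10.5)

The smallest circle enclosing two points has them as diameter endpoints.
Centre = midpoint = (10, -10.5); r² = |(11, -15)−(9, -6)|²/4 = 85/4 = 21.25.
Centre = (10, -10.5).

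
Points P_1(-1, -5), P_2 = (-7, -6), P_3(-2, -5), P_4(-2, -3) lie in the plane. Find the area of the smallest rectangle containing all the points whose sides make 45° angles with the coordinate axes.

In coordinates u = x + y, v = x − y the rectangle is axis-aligned; the map (x,y)→(u,v) scales areas by 2.
u-values: -6, -13, -7, -5; range = -5 − (-13) = 8.
v-values: 4, -1, 3, 1; range = 4 − (-1) = 5.
Area = (8 × 5) / 2 = 20.

20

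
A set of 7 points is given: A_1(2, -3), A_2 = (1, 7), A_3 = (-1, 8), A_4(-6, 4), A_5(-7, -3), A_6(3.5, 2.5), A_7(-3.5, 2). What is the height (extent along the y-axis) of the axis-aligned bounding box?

max y = 8, min y = -3, so height = 11.

11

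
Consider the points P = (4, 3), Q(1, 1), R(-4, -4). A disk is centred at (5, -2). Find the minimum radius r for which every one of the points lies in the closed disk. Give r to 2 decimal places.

9.22

The required radius is the distance from (5, -2) to the farthest point.
Squared distances: 26, 25, 85.
Maximum is 85, attained at R.
r = √85 ≈ 9.22.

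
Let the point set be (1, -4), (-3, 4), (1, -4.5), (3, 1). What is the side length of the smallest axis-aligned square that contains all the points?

The bounding box has width 6 and height 8.5.
An axis-aligned square enclosing the set must have side ≥ max(width, height).
So the minimum side is max(6, 8.5) = 8.5.

8.5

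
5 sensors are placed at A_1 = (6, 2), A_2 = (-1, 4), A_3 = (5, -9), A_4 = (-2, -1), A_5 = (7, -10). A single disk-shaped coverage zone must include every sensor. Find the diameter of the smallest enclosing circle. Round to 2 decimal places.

The minimum enclosing circle of a finite set is fixed by two of the points (as a diameter) or three (as a circumcircle).
The farthest pair is A_2–A_5 with squared distance 260. The circle on this segment as diameter has centre (3, -3) and r² = 260/4 = 65.
Check A_1: distance² to centre = 34 ≤ 65, so it lies inside.
All remaining points lie in this disk, and no smaller disk contains both endpoints, so this is the minimum enclosing circle.
Diameter = 2r = 2√65 ≈ 16.12.

16.12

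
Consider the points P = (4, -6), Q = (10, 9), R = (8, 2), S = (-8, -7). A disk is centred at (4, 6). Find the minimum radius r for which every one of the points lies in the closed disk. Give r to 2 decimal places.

17.69

The required radius is the distance from (4, 6) to the farthest point.
Squared distances: 144, 45, 32, 313.
Maximum is 313, attained at S.
r = √313 ≈ 17.69.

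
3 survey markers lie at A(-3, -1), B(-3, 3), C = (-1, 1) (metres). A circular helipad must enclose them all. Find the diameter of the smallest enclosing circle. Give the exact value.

Side lengths²: AB² = 16, AC² = 8, BC² = 8.
Since AB² = 16 ≥ 8 + 8 = 16, the angle opposite AB is not acute, so the smallest enclosing circle has AB as diameter.
Centre = midpoint of AB = (-3, 1), r² = 16/4 = 4.
Diameter = 2r = 2√4 = 4.

4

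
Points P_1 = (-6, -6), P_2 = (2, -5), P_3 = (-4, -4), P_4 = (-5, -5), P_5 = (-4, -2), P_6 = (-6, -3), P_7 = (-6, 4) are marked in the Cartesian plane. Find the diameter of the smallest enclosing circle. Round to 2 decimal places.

12.14

The minimum enclosing circle of a finite set is fixed by two of the points (as a diameter) or three (as a circumcircle).
The minimum enclosing circle is determined by three boundary points: P_1, P_2, P_7.
Their circumcentre is (-2.5625, -1) with r² = 36.81640625.
The farthest remaining point P_4 is at distance² 21.94140625 ≤ 36.81640625.
Diameter = 2r = 2√(36.81640625) ≈ 12.14.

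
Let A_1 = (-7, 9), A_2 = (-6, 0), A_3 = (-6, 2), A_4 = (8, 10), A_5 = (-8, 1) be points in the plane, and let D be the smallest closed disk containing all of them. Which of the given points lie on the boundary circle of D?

A_4, A_5

The minimum enclosing circle of a finite set is fixed by two of the points (as a diameter) or three (as a circumcircle).
The farthest pair is A_4–A_5 with squared distance 337. The circle on this segment as diameter has centre (0, 5.5) and r² = 337/4 = 84.25.
Check A_1: distance² to centre = 61.25 ≤ 84.25, so it lies inside.
All remaining points lie in this disk, and no smaller disk contains both endpoints, so this is the minimum enclosing circle.
The points at distance exactly r from the centre are A_4, A_5 — 2 points.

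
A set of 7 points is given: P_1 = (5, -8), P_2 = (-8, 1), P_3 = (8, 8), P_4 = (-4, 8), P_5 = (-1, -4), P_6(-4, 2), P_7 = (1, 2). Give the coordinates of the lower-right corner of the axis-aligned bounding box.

x-range [-8, 8], y-range [-8, 8].
The lower-right corner is (8, -8).

(8, -8)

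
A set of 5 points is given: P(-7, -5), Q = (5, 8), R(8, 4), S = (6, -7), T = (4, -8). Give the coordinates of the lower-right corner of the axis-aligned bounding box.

x-range [-7, 8], y-range [-8, 8].
The lower-right corner is (8, -8).

(8, -8)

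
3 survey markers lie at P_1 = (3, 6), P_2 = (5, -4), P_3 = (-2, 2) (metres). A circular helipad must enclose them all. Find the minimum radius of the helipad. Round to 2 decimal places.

5.19

Side lengths²: P_1P_2² = 104, P_1P_3² = 41, P_2P_3² = 85.
Since P_1P_2² = 104 < 85 + 41 = 126, the triangle is acute, so the smallest enclosing circle is the circumcircle.
Circumcentre = (177/58, 47/58), r² = 45305/1682.
r = √(45305/1682) ≈ 5.19.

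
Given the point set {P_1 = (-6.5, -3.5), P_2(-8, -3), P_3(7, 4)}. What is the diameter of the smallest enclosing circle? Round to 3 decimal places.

16.553

Side lengths²: P_1P_2² = 2.5, P_1P_3² = 238.5, P_2P_3² = 274.
Since P_2P_3² = 274 ≥ 238.5 + 2.5 = 241, the angle opposite P_2P_3 is not acute, so the smallest enclosing circle has P_2P_3 as diameter.
Centre = midpoint of P_2P_3 = (-0.5, 0.5), r² = 274/4 = 68.5.
Diameter = 2r = 2√(68.5) ≈ 16.553.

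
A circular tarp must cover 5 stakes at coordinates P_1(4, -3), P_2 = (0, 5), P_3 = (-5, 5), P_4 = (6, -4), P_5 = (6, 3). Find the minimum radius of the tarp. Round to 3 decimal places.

The minimum enclosing circle of a finite set is fixed by two of the points (as a diameter) or three (as a circumcircle).
The farthest pair is P_3–P_4 with squared distance 202. The circle on this segment as diameter has centre (0.5, 0.5) and r² = 202/4 = 50.5.
Check P_1: distance² to centre = 24.5 ≤ 50.5, so it lies inside.
All remaining points lie in this disk, and no smaller disk contains both endpoints, so this is the minimum enclosing circle.
r = √(50.5) ≈ 7.106.

7.106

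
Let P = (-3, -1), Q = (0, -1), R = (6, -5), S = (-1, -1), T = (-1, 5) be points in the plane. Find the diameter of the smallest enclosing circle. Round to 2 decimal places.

The minimum enclosing circle of a finite set is fixed by two of the points (as a diameter) or three (as a circumcircle).
The farthest pair is R–T with squared distance 149. The circle on this segment as diameter has centre (2.5, 0) and r² = 149/4 = 37.25.
Check P: distance² to centre = 31.25 ≤ 37.25, so it lies inside.
All remaining points lie in this disk, and no smaller disk contains both endpoints, so this is the minimum enclosing circle.
Diameter = 2r = 2√(37.25) ≈ 12.21.

12.21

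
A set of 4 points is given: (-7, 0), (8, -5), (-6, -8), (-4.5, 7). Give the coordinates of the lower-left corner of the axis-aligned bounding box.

x-range [-7, 8], y-range [-8, 7].
The lower-left corner is (-7, -8).

(-7, -8)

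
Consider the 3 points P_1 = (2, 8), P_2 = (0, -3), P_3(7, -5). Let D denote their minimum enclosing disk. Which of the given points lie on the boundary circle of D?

Side lengths²: P_1P_2² = 125, P_1P_3² = 194, P_2P_3² = 53.
Since P_1P_3² = 194 ≥ 125 + 53 = 178, the angle opposite P_1P_3 is not acute, so the smallest enclosing circle has P_1P_3 as diameter.
Centre = midpoint of P_1P_3 = (4.5, 1.5), r² = 194/4 = 48.5.
The points at distance exactly r from the centre are P_1, P_3 — 2 points.

P_1, P_3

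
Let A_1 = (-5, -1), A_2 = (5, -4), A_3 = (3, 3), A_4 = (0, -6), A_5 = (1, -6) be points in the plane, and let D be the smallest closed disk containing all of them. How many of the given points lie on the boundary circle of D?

The minimum enclosing circle is determined by three boundary points: A_1, A_2, A_3.
Their circumcentre is (0.28125, -1.5625) with r² = 28.2080078125.
The farthest remaining point A_5 is at distance² 20.2080078125 ≤ 28.2080078125.
The points at distance exactly r from the centre are A_1, A_2, A_3 — 3 points.

3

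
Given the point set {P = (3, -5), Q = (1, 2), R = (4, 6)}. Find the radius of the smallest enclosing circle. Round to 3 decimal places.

5.523

Side lengths²: PQ² = 53, PR² = 122, QR² = 25.
Since PR² = 122 ≥ 53 + 25 = 78, the angle opposite PR is not acute, so the smallest enclosing circle has PR as diameter.
Centre = midpoint of PR = (3.5, 0.5), r² = 122/4 = 30.5.
r = √(30.5) ≈ 5.523.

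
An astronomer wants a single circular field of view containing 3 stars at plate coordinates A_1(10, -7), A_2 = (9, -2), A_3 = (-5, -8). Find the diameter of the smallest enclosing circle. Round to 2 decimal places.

15.36

Side lengths²: A_1A_2² = 26, A_1A_3² = 226, A_2A_3² = 232.
Since A_2A_3² = 232 < 226 + 26 = 252, the triangle is acute, so the smallest enclosing circle is the circumcircle.
Circumcentre = (91/38, -225/38), r² = 42601/722.
Diameter = 2r = 2√(42601/722) ≈ 15.36.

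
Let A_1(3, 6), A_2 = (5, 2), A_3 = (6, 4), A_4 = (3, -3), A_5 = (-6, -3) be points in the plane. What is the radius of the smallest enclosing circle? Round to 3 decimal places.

6.946

The farthest pair is A_3–A_5 with squared distance 193. The circle on this segment as diameter has centre (0, 0.5) and r² = 193/4 = 48.25.
Check A_1: distance² to centre = 39.25 ≤ 48.25, so it lies inside.
All remaining points lie in this disk, and no smaller disk contains both endpoints, so this is the minimum enclosing circle.
r = √(48.25) ≈ 6.946.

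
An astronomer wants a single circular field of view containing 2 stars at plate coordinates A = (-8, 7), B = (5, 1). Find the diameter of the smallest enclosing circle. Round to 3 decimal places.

The smallest circle enclosing two points has them as diameter endpoints.
Centre = midpoint = (-1.5, 4); r² = |AB|²/4 = 205/4 = 51.25.
Diameter = 2r = 2√(51.25) ≈ 14.318.

14.318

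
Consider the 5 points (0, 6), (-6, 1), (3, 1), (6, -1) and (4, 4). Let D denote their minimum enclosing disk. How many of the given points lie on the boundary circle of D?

2

A smallest enclosing disk is always determined by at most three of the input points on its boundary.
The farthest pair is (-6, 1)–(6, -1) with squared distance 148. The circle on this segment as diameter has centre (0, 0) and r² = 148/4 = 37.
Check (0, 6): distance² to centre = 36 ≤ 37, so it lies inside.
All remaining points lie in this disk, and no smaller disk contains both endpoints, so this is the minimum enclosing circle.
The points at distance exactly r from the centre are (-6, 1), (6, -1) — 2 points.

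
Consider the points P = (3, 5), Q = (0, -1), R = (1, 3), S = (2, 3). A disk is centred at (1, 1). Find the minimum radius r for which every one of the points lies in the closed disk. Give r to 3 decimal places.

The required radius is the distance from (1, 1) to the farthest point.
Squared distances: 20, 5, 4, 5.
Maximum is 20, attained at P.
r = √20 ≈ 4.472.

4.472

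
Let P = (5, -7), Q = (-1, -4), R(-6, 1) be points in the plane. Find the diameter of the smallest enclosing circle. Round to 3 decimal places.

13.601

Side lengths²: PQ² = 45, PR² = 185, QR² = 50.
Since PR² = 185 ≥ 50 + 45 = 95, the angle opposite PR is not acute, so the smallest enclosing circle has PR as diameter.
Centre = midpoint of PR = (-0.5, -3), r² = 185/4 = 46.25.
Diameter = 2r = 2√(46.25) ≈ 13.601.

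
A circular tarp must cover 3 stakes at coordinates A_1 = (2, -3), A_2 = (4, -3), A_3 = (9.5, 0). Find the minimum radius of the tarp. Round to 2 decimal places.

4.04

Side lengths²: A_1A_2² = 4, A_1A_3² = 65.25, A_2A_3² = 39.25.
Since A_1A_3² = 65.25 ≥ 39.25 + 4 = 43.25, the angle opposite A_1A_3 is not acute, so the smallest enclosing circle has A_1A_3 as diameter.
Centre = midpoint of A_1A_3 = (5.75, -1.5), r² = 65.25/4 = 16.3125.
r = √(16.3125) ≈ 4.04.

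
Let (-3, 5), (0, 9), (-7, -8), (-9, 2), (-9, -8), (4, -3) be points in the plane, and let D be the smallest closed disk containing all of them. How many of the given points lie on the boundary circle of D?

2

By Welzl's lemma the MEC is supported by two points (diametrically opposite) or three points (on a circumcircle).
The farthest pair is (0, 9)–(-9, -8) with squared distance 370. The circle on this segment as diameter has centre (-4.5, 0.5) and r² = 370/4 = 92.5.
Check (-3, 5): distance² to centre = 22.5 ≤ 92.5, so it lies inside.
All remaining points lie in this disk, and no smaller disk contains both endpoints, so this is the minimum enclosing circle.
The points at distance exactly r from the centre are (0, 9), (-9, -8) — 2 points.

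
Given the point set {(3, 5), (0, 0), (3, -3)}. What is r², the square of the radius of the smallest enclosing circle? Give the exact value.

Call the three points A, B, C in the order given.
Side lengths²: AB² = 34, AC² = 64, BC² = 18.
Since AC² = 64 ≥ 34 + 18 = 52, the angle opposite AC is not acute, so the smallest enclosing circle has AC as diameter.
Centre = midpoint of AC = (3, 1), r² = 64/4 = 16.

16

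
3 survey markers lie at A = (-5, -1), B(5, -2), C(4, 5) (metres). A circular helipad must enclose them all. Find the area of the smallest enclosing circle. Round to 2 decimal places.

97.47

Side lengths²: AB² = 101, AC² = 117, BC² = 50.
Since AC² = 117 < 101 + 50 = 151, the triangle is acute, so the smallest enclosing circle is the circumcircle.
Circumcentre = (11/46, 41/46), r² = 32825/1058.
Area = π·r² = π·32825/1058 ≈ 97.47.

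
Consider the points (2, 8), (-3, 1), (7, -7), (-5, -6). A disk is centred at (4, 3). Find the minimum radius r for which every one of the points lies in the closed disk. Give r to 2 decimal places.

12.73

The required radius is the distance from (4, 3) to the farthest point.
Squared distances: 29, 53, 109, 162.
Maximum is 162, attained at (-5, -6).
r = √162 ≈ 12.73.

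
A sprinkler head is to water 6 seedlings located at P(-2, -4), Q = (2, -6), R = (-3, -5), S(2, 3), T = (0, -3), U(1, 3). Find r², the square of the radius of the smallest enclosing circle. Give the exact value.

23.14

The minimum enclosing circle is determined by three boundary points: Q, R, S.
Their circumcentre is (0.3, -1.5) with r² = 23.14.
The farthest remaining point U is at distance² 20.74 ≤ 23.14.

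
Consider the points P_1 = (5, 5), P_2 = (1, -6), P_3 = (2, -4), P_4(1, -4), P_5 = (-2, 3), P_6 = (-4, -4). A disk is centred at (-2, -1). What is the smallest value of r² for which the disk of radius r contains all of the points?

85

The required radius is the distance from (-2, -1) to the farthest point.
Squared distances: 85, 34, 25, 18, 16, 13.
Maximum is 85, attained at P_1.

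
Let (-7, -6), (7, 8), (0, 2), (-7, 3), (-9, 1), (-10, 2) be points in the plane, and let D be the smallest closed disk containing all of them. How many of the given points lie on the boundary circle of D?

3

The minimum enclosing circle is determined by three boundary points: (-7, -6), (7, 8), (-10, 2).
Their circumcentre is (-3/22, 25/22) with r² = 23725/242.
The farthest remaining point (-9, 1) is at distance² 19017/242 ≤ 23725/242.
The points at distance exactly r from the centre are (-7, -6), (7, 8), (-10, 2) — 3 points.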